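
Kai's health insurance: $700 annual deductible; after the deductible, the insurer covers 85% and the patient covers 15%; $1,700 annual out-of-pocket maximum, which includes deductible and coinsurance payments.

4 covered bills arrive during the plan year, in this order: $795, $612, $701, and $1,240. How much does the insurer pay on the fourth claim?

#1 ($795): $700 to deductible, leaving $95; 15% of $95 = $14.25. Patient pays $714.25; OOP now $714.25. Plan pays $795 − $714.25 = $80.75.
#2 ($612): 15% coinsurance on $612 = $91.80. Patient pays $91.80; OOP now $806.05. Insurer: $612 − $91.80 = $520.20.
#3 ($701): deductible met; 15% of $701 = $105.15. Cost to patient: $105.15. OOP to date $911.20. Insurer: $701 − $105.15 = $595.85.
#4 ($1,240): deductible met; 15% of $1,240 = $186. Patient owes $186 (running OOP $1,097.20). Insurer: $1,240 − $186 = $1,054.

$1,054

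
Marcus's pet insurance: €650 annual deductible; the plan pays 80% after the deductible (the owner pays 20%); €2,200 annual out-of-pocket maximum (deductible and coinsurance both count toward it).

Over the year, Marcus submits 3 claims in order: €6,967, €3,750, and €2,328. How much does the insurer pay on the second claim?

€3,463.40

#1 (€6,967): €650 finishes the deductible; €6,317 goes to coinsurance; coinsurance €6,317 × 20% = €1,263.40. Owner owes €1,913.40 (running OOP €1,913.40). Plan pays €6,967 − €1,913.40 = €5,053.60.
#2 (€3,750): deductible already satisfied, so owner's share is 20% × €3,750 = €750. That would push OOP to €2,663.40, over the €2,200 cap, so owner pays €2,200 − €1,913.40 = €286.60. Insurer: €3,750 − €286.60 = €3,463.40.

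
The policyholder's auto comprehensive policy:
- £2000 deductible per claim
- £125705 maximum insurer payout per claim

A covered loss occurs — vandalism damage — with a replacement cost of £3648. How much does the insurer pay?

Subtract the deductible: £3648 − £2000 = £1648.
That's under the £125705 cap, so the insurer reimburses the full £1648.

£1648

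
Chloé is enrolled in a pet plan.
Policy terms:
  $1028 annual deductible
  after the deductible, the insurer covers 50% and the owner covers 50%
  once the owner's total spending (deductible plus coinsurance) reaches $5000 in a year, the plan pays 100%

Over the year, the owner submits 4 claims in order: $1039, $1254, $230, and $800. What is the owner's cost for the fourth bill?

$400

Claim 1 — $1039: deductible takes $1028, $11 remains; owner's 50% is $5.50. Owner pays $1033.50; OOP now $1033.50.
Claim 2 — $1254: deductible already satisfied, so owner's share is 50% × $1254 = $627. Cost to owner: $627. OOP to date $1660.50.
Claim 3 — $230: deductible already satisfied, so owner's share is 50% × $230 = $115. Owner pays $115; OOP now $1775.50.
Claim 4 — $800: 50% coinsurance on $800 = $400. Cost to owner: $400. OOP to date $2175.50.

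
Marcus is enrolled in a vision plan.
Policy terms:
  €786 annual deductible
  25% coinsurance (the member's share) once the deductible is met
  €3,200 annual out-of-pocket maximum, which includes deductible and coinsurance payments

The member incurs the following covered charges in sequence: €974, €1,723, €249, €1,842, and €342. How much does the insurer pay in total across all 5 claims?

€3,258

Claim 1 (€974): deductible takes €786, €188 remains; 25% of €188 = €47. Member owes €833 (running OOP €833). Insurer: €974 − €833 = €141.
Claim 2 (€1,723): 25% coinsurance on €1,723 = €430.75. Member pays €430.75; OOP now €1,263.75. Insurer: €1,723 − €430.75 = €1,292.25.
Claim 3 (€249): deductible met; 25% of €249 = €62.25. Cost to member: €62.25. OOP to date €1,326. Plan pays €249 − €62.25 = €186.75.
Claim 4 (€1,842): deductible met; 25% of €1,842 = €460.50. Member owes €460.50 (running OOP €1,786.50). Insurer: €1,842 − €460.50 = €1,381.50.
Claim 5 (€342): 25% coinsurance on €342 = €85.50. Member pays €85.50; OOP now €1,872. Plan pays €342 − €85.50 = €256.50.
Insurer total = bills − member's total = €5,130 − €1,872 = €3,258.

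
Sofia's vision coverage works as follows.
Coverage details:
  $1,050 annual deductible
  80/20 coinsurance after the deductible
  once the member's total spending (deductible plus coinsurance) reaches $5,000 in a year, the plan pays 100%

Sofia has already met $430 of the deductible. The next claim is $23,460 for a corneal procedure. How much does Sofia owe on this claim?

$4,570

$430 of the $1,050 deductible is already met, leaving $620.
That leaves $23,460 − $620 = $22,840 for coinsurance.
Coinsurance: $22,840 × 20% = $4,568.
That puts the member's cost at $620 + $4,568 = $5,188 before any cap.
Adding $5,188 to the $430 already spent would give $5,618, which exceeds the $5,000 cap; the member pays just $5,000 − $430 = $4,570.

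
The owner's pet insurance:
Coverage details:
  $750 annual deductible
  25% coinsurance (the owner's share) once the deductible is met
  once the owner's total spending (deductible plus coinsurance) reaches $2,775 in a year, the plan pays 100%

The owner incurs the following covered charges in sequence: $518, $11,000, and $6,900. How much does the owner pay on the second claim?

$2,257

#1 ($518): all of it applies to the deductible. Cost to owner: $518. OOP to date $518.
#2 ($11,000): $232 finishes the deductible; $10,768 goes to coinsurance; owner's 25% is $2,692. Deductible plus coinsurance: $232 + $2,692 = $2,924. That would push OOP to $3,442, over the $2,775 cap, so owner pays $2,775 − $518 = $2,257.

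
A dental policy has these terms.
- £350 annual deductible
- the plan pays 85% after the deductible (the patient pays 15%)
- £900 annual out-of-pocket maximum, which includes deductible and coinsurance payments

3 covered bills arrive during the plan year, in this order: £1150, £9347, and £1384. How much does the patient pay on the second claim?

Claim 1 (£1150): £350 to deductible, leaving £800; patient's 15% is £120. Patient pays £470; OOP now £470.
Claim 2 (£9347): 15% coinsurance on £9347 = £1402.05. OOP would hit £1872.05 > £900, so the cap limits the patient to £900 − £470 = £430.

£430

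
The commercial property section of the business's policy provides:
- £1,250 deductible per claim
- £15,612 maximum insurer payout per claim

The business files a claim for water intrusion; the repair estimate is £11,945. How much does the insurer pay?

£10,695

Less the £1,250 deductible: £11,945 − £1,250 = £10,695.
£10,695 is within the £15,612 limit, so the insurer pays £10,695.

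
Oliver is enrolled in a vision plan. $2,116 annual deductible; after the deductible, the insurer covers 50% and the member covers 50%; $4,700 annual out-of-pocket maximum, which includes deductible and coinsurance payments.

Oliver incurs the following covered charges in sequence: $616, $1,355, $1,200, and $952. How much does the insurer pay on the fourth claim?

Claim 1 ($616): entire amount goes to the deductible. Member owes $616 (running OOP $616). Plan pays $616 − $616 = $0.
Claim 2 ($1,355): entire amount goes to the deductible. Member owes $1,355 (running OOP $1,971). Insurer: $1,355 − $1,355 = $0.
Claim 3 ($1,200): $145 finishes the deductible; $1,055 goes to coinsurance; member's 50% is $527.50. Cost to member: $672.50. OOP to date $2,643.50. Plan pays $1,200 − $672.50 = $527.50.
Claim 4 ($952): deductible already satisfied, so member's share is 50% × $952 = $476. Member owes $476 (running OOP $3,119.50). Insurer: $952 − $476 = $476.

$476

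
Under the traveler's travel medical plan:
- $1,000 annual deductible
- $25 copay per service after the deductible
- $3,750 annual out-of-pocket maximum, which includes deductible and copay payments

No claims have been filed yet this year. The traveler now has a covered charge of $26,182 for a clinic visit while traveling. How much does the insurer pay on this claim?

$25,157

Nothing has been paid toward the $1,000 deductible, so the first $1,000 of this charge is applied there.
After the $1,000 deductible portion, $26,182 − $1,000 = $25,182 is subject to the copay.
Copay on this service: $25.
So the traveler owes $1,000 + $25 = $1,025 before any cap.
Total out-of-pocket so far would be $0 + $1,025 = $1,025, below the $3,750 cap — no reduction.
Insurer pays the balance: $26,182 − $1,025 = $25,157.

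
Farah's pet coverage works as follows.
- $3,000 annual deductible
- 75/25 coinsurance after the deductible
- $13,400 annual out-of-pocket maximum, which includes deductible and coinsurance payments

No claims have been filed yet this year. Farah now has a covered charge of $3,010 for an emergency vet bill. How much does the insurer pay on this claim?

$7.50

Deductible not yet touched, so the first $3,000 of the bill goes to the deductible.
That leaves $3,010 − $3,000 = $10 for coinsurance.
Owner's 25% share of $10 is $2.50.
That puts the owner's cost at $3,000 + $2.50 = $3,002.50 before any cap.
Year-to-date out-of-pocket becomes $0 + $3,002.50 = $3,002.50, still under the $13,400 maximum, so no cap applies.
The insurer covers the remainder: $3,010 − $3,002.50 = $7.50.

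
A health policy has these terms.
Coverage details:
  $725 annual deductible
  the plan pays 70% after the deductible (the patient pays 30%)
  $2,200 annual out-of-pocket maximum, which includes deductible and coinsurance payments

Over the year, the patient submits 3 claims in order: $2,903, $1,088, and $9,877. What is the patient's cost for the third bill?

$495.20

Claim 1 ($2,903): $725 finishes the deductible; $2,178 goes to coinsurance; 30% of $2,178 = $653.40. Patient owes $1,378.40 (running OOP $1,378.40).
Claim 2 ($1,088): deductible already satisfied, so patient's share is 30% × $1,088 = $326.40. Patient owes $326.40 (running OOP $1,704.80).
Claim 3 ($9,877): deductible already satisfied, so patient's share is 30% × $9,877 = $2,963.10. OOP would hit $4,667.90 > $2,200, so the cap limits the patient to $2,200 − $1,704.80 = $495.20.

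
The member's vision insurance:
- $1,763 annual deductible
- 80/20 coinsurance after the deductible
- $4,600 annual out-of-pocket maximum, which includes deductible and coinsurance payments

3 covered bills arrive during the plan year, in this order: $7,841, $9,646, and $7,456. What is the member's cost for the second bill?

$1,621.40

Claim 1 — $7,841: $1,763 to deductible, leaving $6,078; member's 20% is $1,215.60. Member owes $2,978.60 (running OOP $2,978.60).
Claim 2 — $9,646: deductible already satisfied, so member's share is 20% × $9,646 = $1,929.20. OOP would hit $4,907.80 > $4,600, so the cap limits the member to $4,600 − $2,978.60 = $1,621.40.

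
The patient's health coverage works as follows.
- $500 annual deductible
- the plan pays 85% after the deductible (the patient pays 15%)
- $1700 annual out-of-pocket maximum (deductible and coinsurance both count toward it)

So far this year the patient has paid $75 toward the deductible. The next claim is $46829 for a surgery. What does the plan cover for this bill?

$45204

Remaining deductible: $500 − $75 = $425.
That leaves $46829 − $425 = $46404 for coinsurance.
15% of $46404 = $6960.60 falls to the patient.
Patient responsibility before any cap: $425 + $6960.60 = $7385.60.
Year-to-date out-of-pocket would reach $75 + $7385.60 = $7460.60, above the $1700 maximum, so the patient pays only $1700 − $75 = $1625.
Insurer pays the balance: $46829 − $1625 = $45204.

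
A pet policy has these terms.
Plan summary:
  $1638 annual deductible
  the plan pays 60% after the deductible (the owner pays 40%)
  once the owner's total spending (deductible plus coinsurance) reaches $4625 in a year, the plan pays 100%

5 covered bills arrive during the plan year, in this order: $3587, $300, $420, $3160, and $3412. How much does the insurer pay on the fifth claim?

#1 ($3587): $1638 finishes the deductible; $1949 goes to coinsurance; 40% of $1949 = $779.60. Cost to owner: $2417.60. OOP to date $2417.60. Insurer: $3587 − $2417.60 = $1169.40.
#2 ($300): deductible met; 40% of $300 = $120. Owner owes $120 (running OOP $2537.60). Plan pays $300 − $120 = $180.
#3 ($420): 40% coinsurance on $420 = $168. Owner owes $168 (running OOP $2705.60). Insurer: $420 − $168 = $252.
#4 ($3160): 40% coinsurance on $3160 = $1264. Cost to owner: $1264. OOP to date $3969.60. Plan pays $3160 − $1264 = $1896.
#5 ($3412): 40% coinsurance on $3412 = $1364.80. Adding that to $3969.60 gives $5334.40, past the $4625 cap; owner pays only $4625 − $3969.60 = $655.40. Insurer: $3412 − $655.40 = $2756.60.

$2756.60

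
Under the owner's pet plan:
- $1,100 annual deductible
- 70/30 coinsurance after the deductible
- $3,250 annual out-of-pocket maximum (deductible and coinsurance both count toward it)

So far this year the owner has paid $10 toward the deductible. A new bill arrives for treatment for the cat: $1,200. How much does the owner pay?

$1,123

$10 of the $1,100 deductible is already met, leaving $1,090.
The remaining $110 (= $1,200 − $1,090) moves to coinsurance.
Coinsurance: $110 × 30% = $33.
That puts the owner's cost at $1,090 + $33 = $1,123 before any cap.
Year-to-date out-of-pocket becomes $10 + $1,123 = $1,133, still under the $3,250 maximum, so no cap applies.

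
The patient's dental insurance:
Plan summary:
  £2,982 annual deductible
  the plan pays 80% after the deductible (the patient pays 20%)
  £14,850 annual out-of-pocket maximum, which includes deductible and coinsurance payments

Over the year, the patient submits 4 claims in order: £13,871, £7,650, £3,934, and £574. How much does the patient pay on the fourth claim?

Bill 1, £13,871: £2,982 finishes the deductible; £10,889 goes to coinsurance; coinsurance £10,889 × 20% = £2,177.80. Patient owes £5,159.80 (running OOP £5,159.80).
Bill 2, £7,650: deductible met; 20% of £7,650 = £1,530. Patient owes £1,530 (running OOP £6,689.80).
Bill 3, £3,934: deductible already satisfied, so patient's share is 20% × £3,934 = £786.80. Cost to patient: £786.80. OOP to date £7,476.60.
Bill 4, £574: 20% coinsurance on £574 = £114.80. Patient owes £114.80 (running OOP £7,591.40).

£114.80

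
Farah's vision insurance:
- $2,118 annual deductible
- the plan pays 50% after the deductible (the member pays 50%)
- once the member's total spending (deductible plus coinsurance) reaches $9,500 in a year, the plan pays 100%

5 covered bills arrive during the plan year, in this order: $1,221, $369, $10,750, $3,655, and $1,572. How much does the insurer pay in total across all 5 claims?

Claim 1 ($1,221): fully absorbed by the deductible. Member owes $1,221 (running OOP $1,221). Plan pays $1,221 − $1,221 = $0.
Claim 2 ($369): fully absorbed by the deductible. Member pays $369; OOP now $1,590. Plan pays $369 − $369 = $0.
Claim 3 ($10,750): $528 finishes the deductible; $10,222 goes to coinsurance; 50% of $10,222 = $5,111. Member pays $5,639; OOP now $7,229. Insurer: $10,750 − $5,639 = $5,111.
Claim 4 ($3,655): deductible already satisfied, so member's share is 50% × $3,655 = $1,827.50. Cost to member: $1,827.50. OOP to date $9,056.50. Insurer: $3,655 − $1,827.50 = $1,827.50.
Claim 5 ($1,572): deductible met; 50% of $1,572 = $786. Adding that to $9,056.50 gives $9,842.50, past the $9,500 cap; member pays only $9,500 − $9,056.50 = $443.50. Insurer: $1,572 − $443.50 = $1,128.50.
Insurer total = bills − member's total = $17,567 − $9,500 = $8,067.

$8,067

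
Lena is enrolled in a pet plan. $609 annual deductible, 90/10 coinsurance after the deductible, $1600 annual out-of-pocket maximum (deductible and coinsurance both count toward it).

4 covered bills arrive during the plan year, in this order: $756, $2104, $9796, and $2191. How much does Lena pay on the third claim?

$765.90

Claim 1 ($756): deductible takes $609, $147 remains; coinsurance $147 × 10% = $14.70. Owner owes $623.70 (running OOP $623.70).
Claim 2 ($2104): 10% coinsurance on $2104 = $210.40. Cost to owner: $210.40. OOP to date $834.10.
Claim 3 ($9796): deductible already satisfied, so owner's share is 10% × $9796 = $979.60. Adding that to $834.10 gives $1813.70, past the $1600 cap; owner pays only $1600 − $834.10 = $765.90.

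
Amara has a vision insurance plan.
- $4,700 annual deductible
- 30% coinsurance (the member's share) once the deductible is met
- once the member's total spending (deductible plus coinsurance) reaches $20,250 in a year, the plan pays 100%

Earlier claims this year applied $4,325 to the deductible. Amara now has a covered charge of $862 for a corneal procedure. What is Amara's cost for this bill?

$4,325 of the $4,700 deductible is already met, leaving $375.
That leaves $862 − $375 = $487 for coinsurance.
30% of $487 = $146.10 falls to the member.
Member responsibility before any cap: $375 + $146.10 = $521.10.
Year-to-date out-of-pocket becomes $4,325 + $521.10 = $4,846.10, still under the $20,250 maximum, so no cap applies.

$521.10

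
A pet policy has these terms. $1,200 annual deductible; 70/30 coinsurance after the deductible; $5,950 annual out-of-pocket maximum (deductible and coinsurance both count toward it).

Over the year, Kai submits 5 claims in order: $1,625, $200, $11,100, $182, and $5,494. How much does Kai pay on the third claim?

Claim 1 ($1,625): $1,200 finishes the deductible; $425 goes to coinsurance; owner's 30% is $127.50. Owner owes $1,327.50 (running OOP $1,327.50).
Claim 2 ($200): deductible met; 30% of $200 = $60. Owner pays $60; OOP now $1,387.50.
Claim 3 ($11,100): deductible met; 30% of $11,100 = $3,330. Cost to owner: $3,330. OOP to date $4,717.50.

$3,330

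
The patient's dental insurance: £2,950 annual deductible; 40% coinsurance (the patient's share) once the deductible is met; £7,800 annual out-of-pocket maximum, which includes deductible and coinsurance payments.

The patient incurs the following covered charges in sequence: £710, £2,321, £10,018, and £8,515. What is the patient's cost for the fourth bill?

Bill 1, £710: entire amount goes to the deductible. Patient pays £710; OOP now £710.
Bill 2, £2,321: deductible takes £2,240, £81 remains; coinsurance £81 × 40% = £32.40. Cost to patient: £2,272.40. OOP to date £2,982.40.
Bill 3, £10,018: 40% coinsurance on £10,018 = £4,007.20. Patient pays £4,007.20; OOP now £6,989.60.
Bill 4, £8,515: deductible met; 40% of £8,515 = £3,406. OOP would hit £10,395.60 > £7,800, so the cap limits the patient to £7,800 − £6,989.60 = £810.40.

£810.40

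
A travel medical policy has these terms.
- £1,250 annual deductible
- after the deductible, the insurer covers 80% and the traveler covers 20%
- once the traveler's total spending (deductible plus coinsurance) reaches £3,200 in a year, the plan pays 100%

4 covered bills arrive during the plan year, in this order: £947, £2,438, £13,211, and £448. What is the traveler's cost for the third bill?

Claim 1 — £947: entire amount goes to the deductible. Cost to traveler: £947. OOP to date £947.
Claim 2 — £2,438: £303 finishes the deductible; £2,135 goes to coinsurance; 20% of £2,135 = £427. Cost to traveler: £730. OOP to date £1,677.
Claim 3 — £13,211: 20% coinsurance on £13,211 = £2,642.20. OOP would hit £4,319.20 > £3,200, so the cap limits the traveler to £3,200 − £1,677 = £1,523.

£1,523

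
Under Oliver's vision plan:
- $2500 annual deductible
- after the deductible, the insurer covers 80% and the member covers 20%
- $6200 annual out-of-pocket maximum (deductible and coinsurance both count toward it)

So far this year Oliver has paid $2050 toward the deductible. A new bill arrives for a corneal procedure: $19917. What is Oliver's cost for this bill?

$4150

Deductible still to meet: $2500 − $2050 = $450.
The remaining $19467 (= $19917 − $450) moves to coinsurance.
Coinsurance: $19467 × 20% = $3893.40.
So the member owes $450 + $3893.40 = $4343.40 before any cap.
Year-to-date out-of-pocket would reach $2050 + $4343.40 = $6393.40, above the $6200 maximum, so the member pays only $6200 − $2050 = $4150.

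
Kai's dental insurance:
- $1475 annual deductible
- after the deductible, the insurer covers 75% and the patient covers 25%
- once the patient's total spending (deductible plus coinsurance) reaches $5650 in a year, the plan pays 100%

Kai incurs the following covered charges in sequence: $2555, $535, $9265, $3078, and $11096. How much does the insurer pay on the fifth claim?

Bill 1, $2555: deductible takes $1475, $1080 remains; 25% of $1080 = $270. Patient owes $1745 (running OOP $1745). Insurer: $2555 − $1745 = $810.
Bill 2, $535: deductible met; 25% of $535 = $133.75. Cost to patient: $133.75. OOP to date $1878.75. Plan pays $535 − $133.75 = $401.25.
Bill 3, $9265: deductible already satisfied, so patient's share is 25% × $9265 = $2316.25. Cost to patient: $2316.25. OOP to date $4195. Plan pays $9265 − $2316.25 = $6948.75.
Bill 4, $3078: deductible met; 25% of $3078 = $769.50. Patient pays $769.50; OOP now $4964.50. Insurer: $3078 − $769.50 = $2308.50.
Bill 5, $11096: 25% coinsurance on $11096 = $2774. OOP would hit $7738.50 > $5650, so the cap limits the patient to $5650 − $4964.50 = $685.50. Insurer: $11096 − $685.50 = $10410.50.

$10410.50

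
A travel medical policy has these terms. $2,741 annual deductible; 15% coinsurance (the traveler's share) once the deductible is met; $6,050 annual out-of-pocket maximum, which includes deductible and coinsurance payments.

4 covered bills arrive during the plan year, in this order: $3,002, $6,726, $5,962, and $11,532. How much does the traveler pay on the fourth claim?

#1 ($3,002): deductible takes $2,741, $261 remains; 15% of $261 = $39.15. Cost to traveler: $2,780.15. OOP to date $2,780.15.
#2 ($6,726): deductible already satisfied, so traveler's share is 15% × $6,726 = $1,008.90. Traveler pays $1,008.90; OOP now $3,789.05.
#3 ($5,962): deductible already satisfied, so traveler's share is 15% × $5,962 = $894.30. Traveler pays $894.30; OOP now $4,683.35.
#4 ($11,532): deductible already satisfied, so traveler's share is 15% × $11,532 = $1,729.80. Adding that to $4,683.35 gives $6,413.15, past the $6,050 cap; traveler pays only $6,050 − $4,683.35 = $1,366.65.

$1,366.65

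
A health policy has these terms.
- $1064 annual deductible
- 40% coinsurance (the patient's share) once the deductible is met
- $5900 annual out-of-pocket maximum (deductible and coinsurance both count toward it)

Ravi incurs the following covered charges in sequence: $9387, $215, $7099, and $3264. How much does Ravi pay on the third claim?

#1 ($9387): $1064 finishes the deductible; $8323 goes to coinsurance; patient's 40% is $3329.20. Patient pays $4393.20; OOP now $4393.20.
#2 ($215): deductible already satisfied, so patient's share is 40% × $215 = $86. Cost to patient: $86. OOP to date $4479.20.
#3 ($7099): 40% coinsurance on $7099 = $2839.60. That would push OOP to $7318.80, over the $5900 cap, so patient pays $5900 − $4479.20 = $1420.80.

$1420.80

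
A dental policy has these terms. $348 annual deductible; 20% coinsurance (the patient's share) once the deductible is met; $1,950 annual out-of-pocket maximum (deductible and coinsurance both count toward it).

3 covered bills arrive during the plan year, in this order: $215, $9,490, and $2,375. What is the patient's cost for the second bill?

#1 ($215): all of it applies to the deductible. Cost to patient: $215. OOP to date $215.
#2 ($9,490): deductible takes $133, $9,357 remains; patient's 20% is $1,871.40. Claim cost before the cap: $133 + $1,871.40 = $2,004.40. Adding that to $215 gives $2,219.40, past the $1,950 cap; patient pays only $1,950 − $215 = $1,735.

$1,735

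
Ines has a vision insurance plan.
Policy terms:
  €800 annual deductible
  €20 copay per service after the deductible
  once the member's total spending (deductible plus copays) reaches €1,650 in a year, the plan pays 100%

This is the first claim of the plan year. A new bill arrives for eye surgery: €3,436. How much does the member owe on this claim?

€820

The full €800 deductible is still open; €800 of this bill applies to it.
The remaining €2,636 (= €3,436 − €800) moves to the copay.
Copay on this service: €20.
So the member owes €800 + €20 = €820 before any cap.
Total out-of-pocket so far would be €0 + €820 = €820, below the €1,650 cap — no reduction.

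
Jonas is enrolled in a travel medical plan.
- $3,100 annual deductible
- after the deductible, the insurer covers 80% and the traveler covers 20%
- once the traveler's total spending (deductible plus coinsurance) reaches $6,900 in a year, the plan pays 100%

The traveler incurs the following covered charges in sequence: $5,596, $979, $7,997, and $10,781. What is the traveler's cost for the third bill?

$1,599.40

Claim 1 ($5,596): $3,100 to deductible, leaving $2,496; coinsurance $2,496 × 20% = $499.20. Cost to traveler: $3,599.20. OOP to date $3,599.20.
Claim 2 ($979): deductible already satisfied, so traveler's share is 20% × $979 = $195.80. Traveler owes $195.80 (running OOP $3,795).
Claim 3 ($7,997): 20% coinsurance on $7,997 = $1,599.40. Traveler pays $1,599.40; OOP now $5,394.40.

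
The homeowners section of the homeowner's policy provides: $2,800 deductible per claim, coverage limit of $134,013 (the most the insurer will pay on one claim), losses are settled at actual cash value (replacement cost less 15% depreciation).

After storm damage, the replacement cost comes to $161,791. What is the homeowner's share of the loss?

At 15% depreciation, ACV = $161,791 − $24,268.65 = $137,522.35.
Subtract the deductible: $137,522.35 − $2,800 = $134,722.35.
Since $134,722.35 > $134,013, the payout is capped at $134,013.
The homeowner bears the rest of the original loss: $161,791 − $134,013 = $27,778.

$27,778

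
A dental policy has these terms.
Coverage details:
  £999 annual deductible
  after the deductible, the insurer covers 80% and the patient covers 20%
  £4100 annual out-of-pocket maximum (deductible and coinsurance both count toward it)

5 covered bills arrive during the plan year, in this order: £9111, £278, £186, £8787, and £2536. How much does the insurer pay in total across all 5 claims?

Bill 1, £9111: £999 to deductible, leaving £8112; 20% of £8112 = £1622.40. Patient owes £2621.40 (running OOP £2621.40). Insurer: £9111 − £2621.40 = £6489.60.
Bill 2, £278: deductible met; 20% of £278 = £55.60. Patient pays £55.60; OOP now £2677. Insurer: £278 − £55.60 = £222.40.
Bill 3, £186: deductible already satisfied, so patient's share is 20% × £186 = £37.20. Cost to patient: £37.20. OOP to date £2714.20. Insurer: £186 − £37.20 = £148.80.
Bill 4, £8787: deductible already satisfied, so patient's share is 20% × £8787 = £1757.40. That would push OOP to £4471.60, over the £4100 cap, so patient pays £4100 − £2714.20 = £1385.80. Plan pays £8787 − £1385.80 = £7401.20.
Bill 5, £2536: 20% coinsurance on £2536 = £507.20. Adding that to £4100 gives £4607.20, past the £4100 cap; patient pays only £4100 − £4100 = £0. Insurer: £2536 − £0 = £2536.
Insurer total: £6489.60 + £222.40 + £148.80 + £7401.20 + £2536 = £16798.

£16798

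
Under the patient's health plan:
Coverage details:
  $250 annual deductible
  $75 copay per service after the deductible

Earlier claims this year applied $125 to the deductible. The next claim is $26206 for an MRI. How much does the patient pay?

$200

Remaining deductible: $250 − $125 = $125.
That leaves $26206 − $125 = $26081 for the copay.
Copay on this service: $75.
So the patient owes $125 + $75 = $200.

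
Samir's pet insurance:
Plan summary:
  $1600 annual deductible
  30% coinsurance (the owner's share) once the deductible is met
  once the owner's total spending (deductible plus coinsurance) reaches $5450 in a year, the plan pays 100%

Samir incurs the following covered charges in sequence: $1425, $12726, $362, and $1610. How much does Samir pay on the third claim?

Bill 1, $1425: fully absorbed by the deductible. Owner owes $1425 (running OOP $1425).
Bill 2, $12726: deductible takes $175, $12551 remains; coinsurance $12551 × 30% = $3765.30. Owner owes $3940.30 (running OOP $5365.30).
Bill 3, $362: deductible already satisfied, so owner's share is 30% × $362 = $108.60. OOP would hit $5473.90 > $5450, so the cap limits the owner to $5450 − $5365.30 = $84.70.

$84.70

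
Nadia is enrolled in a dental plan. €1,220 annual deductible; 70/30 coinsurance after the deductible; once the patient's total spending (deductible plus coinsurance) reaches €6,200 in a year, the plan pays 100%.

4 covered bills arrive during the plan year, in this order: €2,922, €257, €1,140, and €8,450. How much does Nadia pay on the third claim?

€342

Claim 1 (€2,922): €1,220 to deductible, leaving €1,702; coinsurance €1,702 × 30% = €510.60. Cost to patient: €1,730.60. OOP to date €1,730.60.
Claim 2 (€257): 30% coinsurance on €257 = €77.10. Patient pays €77.10; OOP now €1,807.70.
Claim 3 (€1,140): deductible met; 30% of €1,140 = €342. Cost to patient: €342. OOP to date €2,149.70.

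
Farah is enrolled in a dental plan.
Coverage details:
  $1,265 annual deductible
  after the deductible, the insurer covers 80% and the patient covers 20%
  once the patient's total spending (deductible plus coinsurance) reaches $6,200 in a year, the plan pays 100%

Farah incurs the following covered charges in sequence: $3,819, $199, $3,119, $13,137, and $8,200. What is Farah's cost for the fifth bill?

$1,133.20

#1 ($3,819): $1,265 to deductible, leaving $2,554; patient's 20% is $510.80. Patient pays $1,775.80; OOP now $1,775.80.
#2 ($199): deductible met; 20% of $199 = $39.80. Patient owes $39.80 (running OOP $1,815.60).
#3 ($3,119): 20% coinsurance on $3,119 = $623.80. Patient pays $623.80; OOP now $2,439.40.
#4 ($13,137): deductible met; 20% of $13,137 = $2,627.40. Cost to patient: $2,627.40. OOP to date $5,066.80.
#5 ($8,200): deductible already satisfied, so patient's share is 20% × $8,200 = $1,640. Adding that to $5,066.80 gives $6,706.80, past the $6,200 cap; patient pays only $6,200 − $5,066.80 = $1,133.20.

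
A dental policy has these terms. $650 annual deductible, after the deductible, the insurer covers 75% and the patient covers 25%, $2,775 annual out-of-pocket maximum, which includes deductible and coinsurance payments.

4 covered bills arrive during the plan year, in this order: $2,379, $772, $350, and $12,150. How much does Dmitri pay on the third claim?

$87.50

#1 ($2,379): $650 finishes the deductible; $1,729 goes to coinsurance; 25% of $1,729 = $432.25. Patient owes $1,082.25 (running OOP $1,082.25).
#2 ($772): 25% coinsurance on $772 = $193. Patient owes $193 (running OOP $1,275.25).
#3 ($350): deductible already satisfied, so patient's share is 25% × $350 = $87.50. Patient owes $87.50 (running OOP $1,362.75).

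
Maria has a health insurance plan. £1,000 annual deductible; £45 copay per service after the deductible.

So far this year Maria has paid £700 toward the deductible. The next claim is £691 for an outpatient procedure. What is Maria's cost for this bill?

£345

Deductible still to meet: £1,000 − £700 = £300.
After the £300 deductible portion, £691 − £300 = £391 is subject to the copay.
Copay on this service: £45.
Patient responsibility: £300 + £45 = £345.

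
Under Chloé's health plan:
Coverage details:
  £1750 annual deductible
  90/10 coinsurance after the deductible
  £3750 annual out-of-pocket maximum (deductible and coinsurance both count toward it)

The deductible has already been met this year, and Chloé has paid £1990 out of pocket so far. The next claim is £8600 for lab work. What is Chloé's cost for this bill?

£860

With the deductible met, the entire £8600 is subject to coinsurance.
10% of £8600 = £860 falls to the patient.
Year-to-date out-of-pocket becomes £1990 + £860 = £2850, still under the £3750 maximum, so no cap applies.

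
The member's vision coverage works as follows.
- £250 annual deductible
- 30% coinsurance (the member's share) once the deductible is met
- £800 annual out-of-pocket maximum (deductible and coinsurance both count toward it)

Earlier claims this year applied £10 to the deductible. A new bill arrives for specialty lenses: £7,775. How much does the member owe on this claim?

Deductible still to meet: £250 − £10 = £240.
That leaves £7,775 − £240 = £7,535 for coinsurance.
Coinsurance: £7,535 × 30% = £2,260.50.
Member responsibility before any cap: £240 + £2,260.50 = £2,500.50.
That would bring total out-of-pocket to £2,510.50, past the £800 cap. The member is capped at £800 − £10 = £790 on this claim.

£790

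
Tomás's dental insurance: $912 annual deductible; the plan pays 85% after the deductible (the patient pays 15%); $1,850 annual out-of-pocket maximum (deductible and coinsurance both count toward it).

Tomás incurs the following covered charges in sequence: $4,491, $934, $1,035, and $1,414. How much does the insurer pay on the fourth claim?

Claim 1 ($4,491): deductible takes $912, $3,579 remains; coinsurance $3,579 × 15% = $536.85. Patient owes $1,448.85 (running OOP $1,448.85). Insurer: $4,491 − $1,448.85 = $3,042.15.
Claim 2 ($934): deductible already satisfied, so patient's share is 15% × $934 = $140.10. Patient pays $140.10; OOP now $1,588.95. Plan pays $934 − $140.10 = $793.90.
Claim 3 ($1,035): 15% coinsurance on $1,035 = $155.25. Patient pays $155.25; OOP now $1,744.20. Insurer: $1,035 − $155.25 = $879.75.
Claim 4 ($1,414): 15% coinsurance on $1,414 = $212.10. That would push OOP to $1,956.30, over the $1,850 cap, so patient pays $1,850 − $1,744.20 = $105.80. Insurer: $1,414 − $105.80 = $1,308.20.

$1,308.20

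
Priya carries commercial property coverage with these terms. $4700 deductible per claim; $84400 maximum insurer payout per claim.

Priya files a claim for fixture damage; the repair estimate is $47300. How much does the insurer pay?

$42600

Less the $4700 deductible: $47300 − $4700 = $42600.
$42600 ≤ $84400, so the limit doesn't bind; insurer pays $42600.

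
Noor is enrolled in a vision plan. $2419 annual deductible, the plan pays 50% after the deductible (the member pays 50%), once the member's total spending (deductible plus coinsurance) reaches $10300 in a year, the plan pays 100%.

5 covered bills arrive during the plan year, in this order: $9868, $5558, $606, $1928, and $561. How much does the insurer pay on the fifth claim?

Claim 1 — $9868: deductible takes $2419, $7449 remains; coinsurance $7449 × 50% = $3724.50. Member pays $6143.50; OOP now $6143.50. Plan pays $9868 − $6143.50 = $3724.50.
Claim 2 — $5558: 50% coinsurance on $5558 = $2779. Cost to member: $2779. OOP to date $8922.50. Plan pays $5558 − $2779 = $2779.
Claim 3 — $606: 50% coinsurance on $606 = $303. Member owes $303 (running OOP $9225.50). Insurer: $606 − $303 = $303.
Claim 4 — $1928: deductible met; 50% of $1928 = $964. Member owes $964 (running OOP $10189.50). Plan pays $1928 − $964 = $964.
Claim 5 — $561: deductible met; 50% of $561 = $280.50. OOP would hit $10470 > $10300, so the cap limits the member to $10300 − $10189.50 = $110.50. Plan pays $561 − $110.50 = $450.50.

$450.50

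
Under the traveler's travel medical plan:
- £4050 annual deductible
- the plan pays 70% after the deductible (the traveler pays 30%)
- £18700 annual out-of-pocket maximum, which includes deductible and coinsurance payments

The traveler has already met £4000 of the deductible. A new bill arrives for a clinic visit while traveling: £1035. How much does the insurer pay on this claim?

£689.50

Deductible still to meet: £4050 − £4000 = £50.
The remaining £985 (= £1035 − £50) moves to coinsurance.
30% of £985 = £295.50 falls to the traveler.
That puts the traveler's cost at £50 + £295.50 = £345.50 before any cap.
Year-to-date out-of-pocket becomes £4000 + £345.50 = £4345.50, still under the £18700 maximum, so no cap applies.
The plan picks up £1035 − £345.50 = £689.50.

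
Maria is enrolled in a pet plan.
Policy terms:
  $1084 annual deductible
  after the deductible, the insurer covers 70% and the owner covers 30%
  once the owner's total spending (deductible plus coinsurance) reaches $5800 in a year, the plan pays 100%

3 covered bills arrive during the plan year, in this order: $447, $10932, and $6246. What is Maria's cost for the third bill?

$1627.50

Claim 1 ($447): all of it applies to the deductible. Owner pays $447; OOP now $447.
Claim 2 ($10932): deductible takes $637, $10295 remains; owner's 30% is $3088.50. Owner owes $3725.50 (running OOP $4172.50).
Claim 3 ($6246): 30% coinsurance on $6246 = $1873.80. Adding that to $4172.50 gives $6046.30, past the $5800 cap; owner pays only $5800 − $4172.50 = $1627.50.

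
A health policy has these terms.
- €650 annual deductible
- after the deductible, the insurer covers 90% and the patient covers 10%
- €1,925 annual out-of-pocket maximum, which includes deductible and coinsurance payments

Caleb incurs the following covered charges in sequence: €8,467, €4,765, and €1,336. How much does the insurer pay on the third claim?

Bill 1, €8,467: €650 finishes the deductible; €7,817 goes to coinsurance; 10% of €7,817 = €781.70. Patient pays €1,431.70; OOP now €1,431.70. Plan pays €8,467 − €1,431.70 = €7,035.30.
Bill 2, €4,765: 10% coinsurance on €4,765 = €476.50. Patient pays €476.50; OOP now €1,908.20. Plan pays €4,765 − €476.50 = €4,288.50.
Bill 3, €1,336: 10% coinsurance on €1,336 = €133.60. OOP would hit €2,041.80 > €1,925, so the cap limits the patient to €1,925 − €1,908.20 = €16.80. Insurer: €1,336 − €16.80 = €1,319.20.

€1,319.20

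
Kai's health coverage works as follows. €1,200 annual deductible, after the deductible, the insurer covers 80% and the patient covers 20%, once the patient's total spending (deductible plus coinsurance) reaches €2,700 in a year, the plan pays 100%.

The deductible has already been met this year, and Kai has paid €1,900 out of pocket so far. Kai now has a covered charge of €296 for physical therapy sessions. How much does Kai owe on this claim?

€59.20

With the deductible met, the entire €296 is subject to coinsurance.
Coinsurance: €296 × 20% = €59.20.
Year-to-date out-of-pocket becomes €1,900 + €59.20 = €1,959.20, still under the €2,700 maximum, so no cap applies.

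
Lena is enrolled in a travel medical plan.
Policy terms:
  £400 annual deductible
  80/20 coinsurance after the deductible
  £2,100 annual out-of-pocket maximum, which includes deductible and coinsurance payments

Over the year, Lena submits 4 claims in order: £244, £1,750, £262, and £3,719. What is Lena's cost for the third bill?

Claim 1 (£244): all of it applies to the deductible. Cost to traveler: £244. OOP to date £244.
Claim 2 (£1,750): £156 finishes the deductible; £1,594 goes to coinsurance; traveler's 20% is £318.80. Traveler pays £474.80; OOP now £718.80.
Claim 3 (£262): deductible met; 20% of £262 = £52.40. Cost to traveler: £52.40. OOP to date £771.20.

£52.40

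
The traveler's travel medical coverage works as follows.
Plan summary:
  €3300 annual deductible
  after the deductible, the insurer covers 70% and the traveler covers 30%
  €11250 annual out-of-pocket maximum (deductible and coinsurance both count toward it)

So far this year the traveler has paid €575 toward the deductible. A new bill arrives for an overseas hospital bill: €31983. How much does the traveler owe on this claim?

Deductible still to meet: €3300 − €575 = €2725.
After the €2725 deductible portion, €31983 − €2725 = €29258 is subject to coinsurance.
Coinsurance: €29258 × 30% = €8777.40.
That puts the traveler's cost at €2725 + €8777.40 = €11502.40 before any cap.
Adding €11502.40 to the €575 already spent would give €12077.40, which exceeds the €11250 cap; the traveler pays just €11250 − €575 = €10675.

€10675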